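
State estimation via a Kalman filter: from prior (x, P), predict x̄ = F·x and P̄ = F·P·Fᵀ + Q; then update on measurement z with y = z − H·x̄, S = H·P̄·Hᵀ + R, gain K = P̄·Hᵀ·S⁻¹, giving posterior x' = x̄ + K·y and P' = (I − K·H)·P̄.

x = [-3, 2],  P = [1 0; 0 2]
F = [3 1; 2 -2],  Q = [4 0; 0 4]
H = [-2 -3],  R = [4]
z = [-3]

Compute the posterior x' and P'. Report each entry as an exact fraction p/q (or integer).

x' = [17/58, 31/58]
P' = [273/29 -176/29; -176/29 126/29]

x̄ = F·x = [-7, -10]
P̄ = F·P·Fᵀ + Q = [15 2; 2 16]
y = z − H·x̄ = [-47]
S = H·P̄·Hᵀ + R = [232]
K = P̄·Hᵀ·S⁻¹ = [-9/58; -13/58]
x' = x̄ + K·y = [17/58, 31/58]
P' = (I − K·H)·P̄ = [273/29 -176/29; -176/29 126/29]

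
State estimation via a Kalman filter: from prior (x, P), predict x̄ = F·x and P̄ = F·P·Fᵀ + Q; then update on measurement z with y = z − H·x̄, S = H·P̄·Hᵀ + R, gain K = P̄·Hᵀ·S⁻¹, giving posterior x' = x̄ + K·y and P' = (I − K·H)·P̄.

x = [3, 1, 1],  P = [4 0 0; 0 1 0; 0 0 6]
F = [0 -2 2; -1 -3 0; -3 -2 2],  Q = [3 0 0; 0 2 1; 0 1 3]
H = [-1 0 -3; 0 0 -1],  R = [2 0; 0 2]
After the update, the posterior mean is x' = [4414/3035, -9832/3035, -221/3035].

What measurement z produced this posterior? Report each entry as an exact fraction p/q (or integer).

z = [-1, -1]

x̄ = F·x = [0, -6, -9]
P̄ = F·P·Fᵀ + Q = [31 6 28; 6 15 19; 28 19 67]
S = H·P̄·Hᵀ + R = [804 229; 229 69]
K = P̄·Hᵀ·S⁻¹ = [-1523/3035 3823/3035; 4/3035 -849/3035; -458/3035 -1427/3035]
x' − x̄ = [4414/3035, 8378/3035, 27094/3035] = K·y
y = (KᵀK)⁻¹·Kᵀ·(x' − x̄) = [-28, -10]
z = y + H·x̄ = [-28, -10] + [27, 9] = [-1, -1]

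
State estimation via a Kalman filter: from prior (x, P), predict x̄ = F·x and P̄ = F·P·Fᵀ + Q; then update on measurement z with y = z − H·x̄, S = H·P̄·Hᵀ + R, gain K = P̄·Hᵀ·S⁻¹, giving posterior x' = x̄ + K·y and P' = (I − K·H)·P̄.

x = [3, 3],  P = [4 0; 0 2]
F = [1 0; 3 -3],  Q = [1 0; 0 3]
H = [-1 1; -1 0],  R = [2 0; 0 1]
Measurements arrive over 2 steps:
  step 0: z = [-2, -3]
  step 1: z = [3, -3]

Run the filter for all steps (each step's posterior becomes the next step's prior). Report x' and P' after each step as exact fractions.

step 0: x̄ = F·x = [3, 0]
step 0: P̄ = F·P·Fᵀ + Q = [5 12; 12 57]
step 0: y = z − H·x̄ = [1, 0]
step 0: S = H·P̄·Hᵀ + R = [40 -7; -7 6]
step 0: K = P̄·Hᵀ·S⁻¹ = [7/191 -151/191; 186/191 -165/191]
step 0: x' = x̄ + K·y = [580/191, 186/191]
step 0: P' = (I − K·H)·P̄ = [151/191 165/191; 165/191 537/191]
step 1: x̄ = F·x = [580/191, 1182/191]
step 1: P̄ = F·P·Fᵀ + Q = [342/191 -42/191; -42/191 3795/191]
step 1: y = z − H·x̄ = [-29/191, 7/191]
step 1: S = H·P̄·Hᵀ + R = [4603/191 384/191; 384/191 533/191]
step 1: K = P̄·Hᵀ·S⁻¹ = [-384/12073 -7470/12073; 10623/12073 -6702/12073]
step 1: x' = x̄ + K·y = [36446/12073, 72855/12073]
step 1: P' = (I − K·H)·P̄ = [7470/12073 6702/12073; 6702/12073 27948/12073]

step 0: x' = [580/191, 186/191], P' = [151/191 165/191; 165/191 537/191]
step 1: x' = [36446/12073, 72855/12073], P' = [7470/12073 6702/12073; 6702/12073 27948/12073]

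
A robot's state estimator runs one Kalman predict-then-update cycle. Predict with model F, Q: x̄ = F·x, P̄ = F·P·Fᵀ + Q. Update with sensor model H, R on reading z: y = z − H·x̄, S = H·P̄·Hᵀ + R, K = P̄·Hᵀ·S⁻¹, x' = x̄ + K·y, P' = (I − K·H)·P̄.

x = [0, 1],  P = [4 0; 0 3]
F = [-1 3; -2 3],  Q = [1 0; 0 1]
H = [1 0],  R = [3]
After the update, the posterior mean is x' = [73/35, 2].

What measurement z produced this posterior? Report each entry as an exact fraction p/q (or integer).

z = [2]

x̄ = F·x = [3, 3]
P̄ = F·P·Fᵀ + Q = [32 35; 35 44]
S = H·P̄·Hᵀ + R = [35]
K = P̄·Hᵀ·S⁻¹ = [32/35; 1]
x' − x̄ = [-32/35, -1] = K·y
y = (KᵀK)⁻¹·Kᵀ·(x' − x̄) = [-1]
z = y + H·x̄ = [-1] + [3] = [2]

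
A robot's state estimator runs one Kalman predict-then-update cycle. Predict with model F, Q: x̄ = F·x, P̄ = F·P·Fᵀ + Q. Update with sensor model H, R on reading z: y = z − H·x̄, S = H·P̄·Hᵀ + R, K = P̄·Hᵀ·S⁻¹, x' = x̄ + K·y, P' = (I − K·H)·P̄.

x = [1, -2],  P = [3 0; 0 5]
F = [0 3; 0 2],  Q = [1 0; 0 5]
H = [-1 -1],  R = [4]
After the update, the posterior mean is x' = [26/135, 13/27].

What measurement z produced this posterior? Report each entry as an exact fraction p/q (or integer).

z = [-1]

x̄ = F·x = [-6, -4]
P̄ = F·P·Fᵀ + Q = [46 30; 30 25]
S = H·P̄·Hᵀ + R = [135]
K = P̄·Hᵀ·S⁻¹ = [-76/135; -11/27]
x' − x̄ = [836/135, 121/27] = K·y
y = (KᵀK)⁻¹·Kᵀ·(x' − x̄) = [-11]
z = y + H·x̄ = [-11] + [10] = [-1]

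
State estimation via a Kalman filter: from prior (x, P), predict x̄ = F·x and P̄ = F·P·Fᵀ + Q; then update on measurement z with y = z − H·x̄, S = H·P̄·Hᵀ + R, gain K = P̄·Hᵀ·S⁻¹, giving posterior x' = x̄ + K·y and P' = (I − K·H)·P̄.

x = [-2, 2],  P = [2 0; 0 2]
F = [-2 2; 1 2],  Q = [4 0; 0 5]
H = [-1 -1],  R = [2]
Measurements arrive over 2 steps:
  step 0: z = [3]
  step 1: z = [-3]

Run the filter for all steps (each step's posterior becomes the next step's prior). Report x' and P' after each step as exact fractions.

step 0: x' = [16/15, -157/45], P' = [36/5 -92/15; -92/15 314/45]
step 1: x' = [36582/8051, -14051/8051], P' = [56932/8051 -44732/8051; -44732/8051 48454/8051]

step 0: x̄ = F·x = [8, 2]
step 0: P̄ = F·P·Fᵀ + Q = [20 4; 4 15]
step 0: y = z − H·x̄ = [13]
step 0: S = H·P̄·Hᵀ + R = [45]
step 0: K = P̄·Hᵀ·S⁻¹ = [-8/15; -19/45]
step 0: x' = x̄ + K·y = [16/15, -157/45]
step 0: P' = (I − K·H)·P̄ = [36/5 -92/15; -92/15 314/45]
step 1: x̄ = F·x = [-82/9, -266/45]
step 1: P̄ = F·P·Fᵀ + Q = [988/9 232/9; 232/9 701/45]
step 1: y = z − H·x̄ = [-811/45]
step 1: S = H·P̄·Hᵀ + R = [8051/45]
step 1: K = P̄·Hᵀ·S⁻¹ = [-6100/8051; -1861/8051]
step 1: x' = x̄ + K·y = [36582/8051, -14051/8051]
step 1: P' = (I − K·H)·P̄ = [56932/8051 -44732/8051; -44732/8051 48454/8051]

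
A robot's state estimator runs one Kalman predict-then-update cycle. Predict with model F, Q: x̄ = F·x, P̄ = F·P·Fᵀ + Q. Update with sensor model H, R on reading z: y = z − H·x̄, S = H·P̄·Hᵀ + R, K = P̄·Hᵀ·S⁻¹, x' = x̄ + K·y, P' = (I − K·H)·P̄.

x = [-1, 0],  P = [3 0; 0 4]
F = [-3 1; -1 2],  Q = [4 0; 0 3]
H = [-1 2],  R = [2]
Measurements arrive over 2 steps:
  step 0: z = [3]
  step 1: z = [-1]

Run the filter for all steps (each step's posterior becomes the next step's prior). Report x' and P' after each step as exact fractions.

step 0: x̄ = F·x = [3, 1]
step 0: P̄ = F·P·Fᵀ + Q = [35 17; 17 22]
step 0: y = z − H·x̄ = [4]
step 0: S = H·P̄·Hᵀ + R = [57]
step 0: K = P̄·Hᵀ·S⁻¹ = [-1/57; 9/19]
step 0: x' = x̄ + K·y = [167/57, 55/19]
step 0: P' = (I − K·H)·P̄ = [1994/57 332/19; 332/19 175/19]
step 1: x̄ = F·x = [-112/19, 163/57]
step 1: P̄ = F·P·Fᵀ + Q = [4241/19 20/19; 20/19 281/57]
step 1: y = z − H·x̄ = [-719/57]
step 1: S = H·P̄·Hᵀ + R = [13721/57]
step 1: K = P̄·Hᵀ·S⁻¹ = [-12603/13721; 502/13721]
step 1: x' = x̄ + K·y = [78093/13721, 32905/13721]
step 1: P' = (I − K·H)·P̄ = [276082/13721 125438/13721; 125438/13721 63221/13721]

step 0: x' = [167/57, 55/19], P' = [1994/57 332/19; 332/19 175/19]
step 1: x' = [78093/13721, 32905/13721], P' = [276082/13721 125438/13721; 125438/13721 63221/13721]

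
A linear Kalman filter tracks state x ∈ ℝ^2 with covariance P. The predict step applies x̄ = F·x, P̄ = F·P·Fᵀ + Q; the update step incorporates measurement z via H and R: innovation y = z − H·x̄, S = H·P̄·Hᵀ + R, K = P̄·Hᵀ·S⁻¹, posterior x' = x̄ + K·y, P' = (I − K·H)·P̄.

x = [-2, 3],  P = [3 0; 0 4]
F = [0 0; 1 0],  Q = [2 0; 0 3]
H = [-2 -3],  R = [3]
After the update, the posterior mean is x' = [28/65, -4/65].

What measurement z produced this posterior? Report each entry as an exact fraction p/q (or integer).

z = [-1]

x̄ = F·x = [0, -2]
P̄ = F·P·Fᵀ + Q = [2 0; 0 6]
S = H·P̄·Hᵀ + R = [65]
K = P̄·Hᵀ·S⁻¹ = [-4/65; -18/65]
x' − x̄ = [28/65, 126/65] = K·y
y = (KᵀK)⁻¹·Kᵀ·(x' − x̄) = [-7]
z = y + H·x̄ = [-7] + [6] = [-1]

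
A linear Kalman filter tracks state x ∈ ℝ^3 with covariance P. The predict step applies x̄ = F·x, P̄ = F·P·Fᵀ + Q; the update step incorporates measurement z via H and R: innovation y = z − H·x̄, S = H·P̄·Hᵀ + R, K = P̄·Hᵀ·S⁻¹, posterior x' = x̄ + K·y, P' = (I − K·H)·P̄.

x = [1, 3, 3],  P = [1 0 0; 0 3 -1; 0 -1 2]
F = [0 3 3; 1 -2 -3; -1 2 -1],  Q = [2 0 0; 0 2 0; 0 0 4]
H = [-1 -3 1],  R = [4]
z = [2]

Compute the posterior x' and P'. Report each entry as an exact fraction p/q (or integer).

x̄ = F·x = [18, -14, 2]
P̄ = F·P·Fᵀ + Q = [29 -21 9; -21 21 -3; 9 -3 23]
y = z − H·x̄ = [-24]
S = H·P̄·Hᵀ + R = [119]
K = P̄·Hᵀ·S⁻¹ = [43/119; -45/119; 23/119]
x' = x̄ + K·y = [1110/119, -586/119, -314/119]
P' = (I − K·H)·P̄ = [1602/119 -564/119 82/119; -564/119 474/119 678/119; 82/119 678/119 2208/119]

x' = [1110/119, -586/119, -314/119]
P' = [1602/119 -564/119 82/119; -564/119 474/119 678/119; 82/119 678/119 2208/119]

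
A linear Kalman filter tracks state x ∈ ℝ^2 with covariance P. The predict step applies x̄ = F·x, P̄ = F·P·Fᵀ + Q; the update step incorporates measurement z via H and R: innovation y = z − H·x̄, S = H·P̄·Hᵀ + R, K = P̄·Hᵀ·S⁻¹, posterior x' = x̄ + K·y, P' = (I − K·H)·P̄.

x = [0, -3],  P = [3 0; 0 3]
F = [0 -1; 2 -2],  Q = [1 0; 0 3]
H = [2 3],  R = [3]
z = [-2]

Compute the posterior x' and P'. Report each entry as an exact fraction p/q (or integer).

x' = [163/167, -207/167]
P' = [330/167 -207/167; -207/167 369/334]

x̄ = F·x = [3, 6]
P̄ = F·P·Fᵀ + Q = [4 6; 6 27]
y = z − H·x̄ = [-26]
S = H·P̄·Hᵀ + R = [334]
K = P̄·Hᵀ·S⁻¹ = [13/167; 93/334]
x' = x̄ + K·y = [163/167, -207/167]
P' = (I − K·H)·P̄ = [330/167 -207/167; -207/167 369/334]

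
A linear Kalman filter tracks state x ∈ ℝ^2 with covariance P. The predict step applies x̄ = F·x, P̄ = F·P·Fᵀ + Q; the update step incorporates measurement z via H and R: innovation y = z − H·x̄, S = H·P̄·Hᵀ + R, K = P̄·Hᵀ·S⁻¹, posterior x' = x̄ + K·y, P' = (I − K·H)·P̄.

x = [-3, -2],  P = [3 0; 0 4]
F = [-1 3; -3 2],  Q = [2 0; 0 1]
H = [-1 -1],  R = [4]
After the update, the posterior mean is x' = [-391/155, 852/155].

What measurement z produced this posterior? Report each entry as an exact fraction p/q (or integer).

x̄ = F·x = [-3, 5]
P̄ = F·P·Fᵀ + Q = [41 33; 33 44]
S = H·P̄·Hᵀ + R = [155]
K = P̄·Hᵀ·S⁻¹ = [-74/155; -77/155]
x' − x̄ = [74/155, 77/155] = K·y
y = (KᵀK)⁻¹·Kᵀ·(x' − x̄) = [-1]
z = y + H·x̄ = [-1] + [-2] = [-3]

z = [-3]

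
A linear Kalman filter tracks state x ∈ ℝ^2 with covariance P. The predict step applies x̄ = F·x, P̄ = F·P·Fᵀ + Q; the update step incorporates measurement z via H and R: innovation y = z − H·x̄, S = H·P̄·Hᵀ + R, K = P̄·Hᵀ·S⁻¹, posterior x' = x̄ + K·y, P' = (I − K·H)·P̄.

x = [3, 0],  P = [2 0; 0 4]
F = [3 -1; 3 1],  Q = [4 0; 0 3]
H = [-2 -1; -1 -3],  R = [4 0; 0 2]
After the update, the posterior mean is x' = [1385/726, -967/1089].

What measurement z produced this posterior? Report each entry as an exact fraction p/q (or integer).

x̄ = F·x = [9, 9]
P̄ = F·P·Fᵀ + Q = [26 14; 14 25]
S = H·P̄·Hᵀ + R = [189 225; 225 337]
K = P̄·Hᵀ·S⁻¹ = [-1157/2178 37/242; 541/3267 -136/363]
x' − x̄ = [-5149/726, -10768/1089] = K·y
y = (KᵀK)⁻¹·Kᵀ·(x' − x̄) = [24, 37]
z = y + H·x̄ = [24, 37] + [-27, -36] = [-3, 1]

z = [-3, 1]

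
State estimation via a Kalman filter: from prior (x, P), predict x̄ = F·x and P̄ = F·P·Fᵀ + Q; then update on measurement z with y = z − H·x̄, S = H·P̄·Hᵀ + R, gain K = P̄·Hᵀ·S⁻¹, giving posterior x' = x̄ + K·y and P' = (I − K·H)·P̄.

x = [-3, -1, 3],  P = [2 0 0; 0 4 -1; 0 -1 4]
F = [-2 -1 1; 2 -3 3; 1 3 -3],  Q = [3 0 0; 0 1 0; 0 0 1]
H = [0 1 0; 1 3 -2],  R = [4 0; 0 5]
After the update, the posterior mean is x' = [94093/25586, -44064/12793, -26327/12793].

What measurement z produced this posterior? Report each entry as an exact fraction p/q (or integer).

z = [-2, -3]

x̄ = F·x = [10, 6, -15]
P̄ = F·P·Fᵀ + Q = [21 22 -34; 22 99 -86; -34 -86 93]
S = H·P̄·Hᵀ + R = [103 491; 491 2589]
K = P̄·Hᵀ·S⁻¹ = [-19147/25586 5163/25586; 7615/12793 982/12793; 6022/12793 -3504/12793]
x' − x̄ = [-161767/25586, -120822/12793, 165568/12793] = K·y
y = (KᵀK)⁻¹·Kᵀ·(x' − x̄) = [-8, -61]
z = y + H·x̄ = [-8, -61] + [6, 58] = [-2, -3]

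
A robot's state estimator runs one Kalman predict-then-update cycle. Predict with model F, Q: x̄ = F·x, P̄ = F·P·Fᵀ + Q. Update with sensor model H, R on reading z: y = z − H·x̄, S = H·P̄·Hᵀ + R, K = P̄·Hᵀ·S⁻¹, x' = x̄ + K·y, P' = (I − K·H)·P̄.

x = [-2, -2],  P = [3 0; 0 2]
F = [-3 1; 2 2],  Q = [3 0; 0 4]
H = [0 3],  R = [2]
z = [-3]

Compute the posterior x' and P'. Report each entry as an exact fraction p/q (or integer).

x̄ = F·x = [4, -8]
P̄ = F·P·Fᵀ + Q = [32 -14; -14 24]
y = z − H·x̄ = [21]
S = H·P̄·Hᵀ + R = [218]
K = P̄·Hᵀ·S⁻¹ = [-21/109; 36/109]
x' = x̄ + K·y = [-5/109, -116/109]
P' = (I − K·H)·P̄ = [2606/109 -14/109; -14/109 24/109]

x' = [-5/109, -116/109]
P' = [2606/109 -14/109; -14/109 24/109]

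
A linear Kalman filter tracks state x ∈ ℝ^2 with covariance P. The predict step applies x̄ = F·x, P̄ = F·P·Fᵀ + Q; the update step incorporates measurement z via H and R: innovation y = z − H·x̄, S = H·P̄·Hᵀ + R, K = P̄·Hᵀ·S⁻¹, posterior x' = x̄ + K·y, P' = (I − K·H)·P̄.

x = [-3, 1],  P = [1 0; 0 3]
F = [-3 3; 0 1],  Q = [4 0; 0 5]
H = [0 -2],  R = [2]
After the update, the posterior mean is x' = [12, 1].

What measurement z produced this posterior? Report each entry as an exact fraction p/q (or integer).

x̄ = F·x = [12, 1]
P̄ = F·P·Fᵀ + Q = [40 9; 9 8]
S = H·P̄·Hᵀ + R = [34]
K = P̄·Hᵀ·S⁻¹ = [-9/17; -8/17]
x' − x̄ = [0, 0] = K·y
y = (KᵀK)⁻¹·Kᵀ·(x' − x̄) = [0]
z = y + H·x̄ = [0] + [-2] = [-2]

z = [-2]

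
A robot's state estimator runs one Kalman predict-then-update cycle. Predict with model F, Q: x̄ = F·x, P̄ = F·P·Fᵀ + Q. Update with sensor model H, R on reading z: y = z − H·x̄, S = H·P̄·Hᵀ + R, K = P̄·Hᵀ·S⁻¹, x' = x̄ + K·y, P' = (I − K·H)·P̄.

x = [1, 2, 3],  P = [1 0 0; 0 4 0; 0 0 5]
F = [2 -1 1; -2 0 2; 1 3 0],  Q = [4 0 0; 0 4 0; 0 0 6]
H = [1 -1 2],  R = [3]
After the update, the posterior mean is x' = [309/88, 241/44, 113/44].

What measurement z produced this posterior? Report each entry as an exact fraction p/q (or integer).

x̄ = F·x = [3, 4, 7]
P̄ = F·P·Fᵀ + Q = [17 6 -10; 6 28 -2; -10 -2 43]
S = H·P̄·Hᵀ + R = [176]
K = P̄·Hᵀ·S⁻¹ = [-9/176; -13/88; 39/88]
x' − x̄ = [45/88, 65/44, -195/44] = K·y
y = (KᵀK)⁻¹·Kᵀ·(x' − x̄) = [-10]
z = y + H·x̄ = [-10] + [13] = [3]

z = [3]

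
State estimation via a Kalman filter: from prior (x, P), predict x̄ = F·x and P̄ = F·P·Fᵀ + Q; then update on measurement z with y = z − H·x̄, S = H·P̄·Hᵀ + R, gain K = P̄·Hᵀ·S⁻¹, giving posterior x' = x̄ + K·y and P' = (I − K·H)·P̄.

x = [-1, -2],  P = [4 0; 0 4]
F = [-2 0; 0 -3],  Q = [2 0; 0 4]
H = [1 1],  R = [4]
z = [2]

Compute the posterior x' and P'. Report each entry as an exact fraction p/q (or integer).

x̄ = F·x = [2, 6]
P̄ = F·P·Fᵀ + Q = [18 0; 0 40]
y = z − H·x̄ = [-6]
S = H·P̄·Hᵀ + R = [62]
K = P̄·Hᵀ·S⁻¹ = [9/31; 20/31]
x' = x̄ + K·y = [8/31, 66/31]
P' = (I − K·H)·P̄ = [396/31 -360/31; -360/31 440/31]

x' = [8/31, 66/31]
P' = [396/31 -360/31; -360/31 440/31]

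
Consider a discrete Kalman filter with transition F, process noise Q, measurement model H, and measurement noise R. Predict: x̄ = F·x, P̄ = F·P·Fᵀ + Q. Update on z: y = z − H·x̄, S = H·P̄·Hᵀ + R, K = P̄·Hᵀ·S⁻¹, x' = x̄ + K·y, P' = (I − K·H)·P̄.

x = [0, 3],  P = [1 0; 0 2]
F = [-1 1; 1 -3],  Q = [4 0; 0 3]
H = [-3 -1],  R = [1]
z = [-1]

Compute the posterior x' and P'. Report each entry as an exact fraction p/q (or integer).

x' = [73/22, -395/44]
P' = [28/11 -161/22; -161/22 967/44]

x̄ = F·x = [3, -9]
P̄ = F·P·Fᵀ + Q = [7 -7; -7 22]
y = z − H·x̄ = [-1]
S = H·P̄·Hᵀ + R = [44]
K = P̄·Hᵀ·S⁻¹ = [-7/22; -1/44]
x' = x̄ + K·y = [73/22, -395/44]
P' = (I − K·H)·P̄ = [28/11 -161/22; -161/22 967/44]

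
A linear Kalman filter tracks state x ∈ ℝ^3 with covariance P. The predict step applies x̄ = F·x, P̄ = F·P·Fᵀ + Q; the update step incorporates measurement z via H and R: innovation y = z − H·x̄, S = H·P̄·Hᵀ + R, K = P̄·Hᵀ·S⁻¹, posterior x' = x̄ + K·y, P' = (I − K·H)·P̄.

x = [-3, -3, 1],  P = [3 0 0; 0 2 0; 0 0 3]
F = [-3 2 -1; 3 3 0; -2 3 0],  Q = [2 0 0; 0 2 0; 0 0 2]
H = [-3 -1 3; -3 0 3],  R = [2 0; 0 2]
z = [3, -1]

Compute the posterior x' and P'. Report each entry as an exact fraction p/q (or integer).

x' = [-8108/3401, -17244/3401, -9867/3401]
P' = [107690/3401 -2610/3401 106980/3401; -2610/3401 12392/3401 -516/3401; 106980/3401 -516/3401 106996/3401]

x̄ = F·x = [2, -18, -3]
P̄ = F·P·Fᵀ + Q = [40 -15 30; -15 47 0; 30 0 32]
y = z − H·x̄ = [0, 14]
S = H·P̄·Hᵀ + R = [67 63; 63 110]
K = P̄·Hᵀ·S⁻¹ = [240/3401 -1065/3401; -3055/3401 3141/3401; 282/3401 24/3401]
x' = x̄ + K·y = [-8108/3401, -17244/3401, -9867/3401]
P' = (I − K·H)·P̄ = [107690/3401 -2610/3401 106980/3401; -2610/3401 12392/3401 -516/3401; 106980/3401 -516/3401 106996/3401]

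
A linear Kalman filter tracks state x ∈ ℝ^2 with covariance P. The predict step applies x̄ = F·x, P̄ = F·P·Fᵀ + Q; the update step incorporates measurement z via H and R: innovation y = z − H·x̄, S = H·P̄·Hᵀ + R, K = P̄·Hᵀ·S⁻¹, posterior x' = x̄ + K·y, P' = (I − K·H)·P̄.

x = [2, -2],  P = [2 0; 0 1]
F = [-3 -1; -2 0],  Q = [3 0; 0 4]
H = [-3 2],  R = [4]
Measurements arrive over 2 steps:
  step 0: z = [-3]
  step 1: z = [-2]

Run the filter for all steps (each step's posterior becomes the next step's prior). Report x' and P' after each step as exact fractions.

step 0: x' = [-65/53, -170/53], P' = [284/53 384/53; 384/53 564/53]
step 1: x' = [5990/8729, -230/8729], P' = [43044/8729 56696/8729; 56696/8729 245692/26187]

step 0: x̄ = F·x = [-4, -4]
step 0: P̄ = F·P·Fᵀ + Q = [22 12; 12 12]
step 0: y = z − H·x̄ = [-7]
step 0: S = H·P̄·Hᵀ + R = [106]
step 0: K = P̄·Hᵀ·S⁻¹ = [-21/53; -6/53]
step 0: x' = x̄ + K·y = [-65/53, -170/53]
step 0: P' = (I − K·H)·P̄ = [284/53 384/53; 384/53 564/53]
step 1: x̄ = F·x = [365/53, 130/53]
step 1: P̄ = F·P·Fᵀ + Q = [5583/53 2472/53; 2472/53 1348/53]
step 1: y = z − H·x̄ = [729/53]
step 1: S = H·P̄·Hᵀ + R = [26187/53]
step 1: K = P̄·Hᵀ·S⁻¹ = [-3935/8729; -4720/26187]
step 1: x' = x̄ + K·y = [5990/8729, -230/8729]
step 1: P' = (I − K·H)·P̄ = [43044/8729 56696/8729; 56696/8729 245692/26187]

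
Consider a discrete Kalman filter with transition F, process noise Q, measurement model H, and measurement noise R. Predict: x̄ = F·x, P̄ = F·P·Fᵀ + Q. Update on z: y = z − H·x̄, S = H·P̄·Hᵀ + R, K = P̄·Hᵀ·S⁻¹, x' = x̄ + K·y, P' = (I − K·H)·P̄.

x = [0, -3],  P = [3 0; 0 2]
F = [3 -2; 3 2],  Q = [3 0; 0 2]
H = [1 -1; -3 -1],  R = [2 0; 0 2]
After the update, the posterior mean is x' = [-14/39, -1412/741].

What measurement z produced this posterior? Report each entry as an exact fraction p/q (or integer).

x̄ = F·x = [6, -6]
P̄ = F·P·Fᵀ + Q = [38 19; 19 37]
S = H·P̄·Hᵀ + R = [39 -39; -39 495]
K = P̄·Hᵀ·S⁻¹ = [37/156 -1/4; -524/741 -14/57]
x' − x̄ = [-248/39, 3034/741] = K·y
y = (KᵀK)⁻¹·Kᵀ·(x' − x̄) = [-11, 15]
z = y + H·x̄ = [-11, 15] + [12, -12] = [1, 3]

z = [1, 3]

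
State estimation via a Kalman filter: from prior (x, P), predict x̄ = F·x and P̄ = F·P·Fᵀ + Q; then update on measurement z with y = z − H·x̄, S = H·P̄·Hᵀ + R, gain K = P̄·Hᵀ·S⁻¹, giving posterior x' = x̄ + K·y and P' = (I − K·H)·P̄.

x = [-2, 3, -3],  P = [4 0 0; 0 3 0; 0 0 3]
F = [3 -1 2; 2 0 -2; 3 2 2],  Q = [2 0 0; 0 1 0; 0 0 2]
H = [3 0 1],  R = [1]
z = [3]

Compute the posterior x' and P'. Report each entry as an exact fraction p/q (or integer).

x' = [-57/44, 58/11, 75/11]
P' = [175/88 -2/11 -377/66; -2/11 287/11 20/33; -377/66 20/33 1720/99]

x̄ = F·x = [-15, 2, -6]
P̄ = F·P·Fᵀ + Q = [53 12 42; 12 29 12; 42 12 62]
y = z − H·x̄ = [54]
S = H·P̄·Hᵀ + R = [792]
K = P̄·Hᵀ·S⁻¹ = [67/264; 2/33; 47/198]
x' = x̄ + K·y = [-57/44, 58/11, 75/11]
P' = (I − K·H)·P̄ = [175/88 -2/11 -377/66; -2/11 287/11 20/33; -377/66 20/33 1720/99]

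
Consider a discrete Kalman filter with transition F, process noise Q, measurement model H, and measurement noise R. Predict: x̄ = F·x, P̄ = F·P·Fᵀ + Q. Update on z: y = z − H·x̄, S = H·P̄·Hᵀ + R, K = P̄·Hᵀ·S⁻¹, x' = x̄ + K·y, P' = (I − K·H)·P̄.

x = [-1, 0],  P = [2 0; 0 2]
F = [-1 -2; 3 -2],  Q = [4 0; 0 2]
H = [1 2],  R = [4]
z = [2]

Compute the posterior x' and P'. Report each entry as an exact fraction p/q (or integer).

x' = [44/23, -4/69]
P' = [268/23 -128/23; -128/23 250/69]

x̄ = F·x = [1, -3]
P̄ = F·P·Fᵀ + Q = [14 2; 2 28]
y = z − H·x̄ = [7]
S = H·P̄·Hᵀ + R = [138]
K = P̄·Hᵀ·S⁻¹ = [3/23; 29/69]
x' = x̄ + K·y = [44/23, -4/69]
P' = (I − K·H)·P̄ = [268/23 -128/23; -128/23 250/69]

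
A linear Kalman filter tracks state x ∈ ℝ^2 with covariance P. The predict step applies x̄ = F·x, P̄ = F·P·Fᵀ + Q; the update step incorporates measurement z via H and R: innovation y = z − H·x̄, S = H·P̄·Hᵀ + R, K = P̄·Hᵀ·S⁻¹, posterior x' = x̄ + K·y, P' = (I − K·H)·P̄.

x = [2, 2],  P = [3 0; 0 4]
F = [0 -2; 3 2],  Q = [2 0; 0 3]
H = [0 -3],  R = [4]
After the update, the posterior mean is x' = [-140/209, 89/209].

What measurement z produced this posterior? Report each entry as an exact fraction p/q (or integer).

x̄ = F·x = [-4, 10]
P̄ = F·P·Fᵀ + Q = [18 -16; -16 46]
S = H·P̄·Hᵀ + R = [418]
K = P̄·Hᵀ·S⁻¹ = [24/209; -69/209]
x' − x̄ = [696/209, -2001/209] = K·y
y = (KᵀK)⁻¹·Kᵀ·(x' − x̄) = [29]
z = y + H·x̄ = [29] + [-30] = [-1]

z = [-1]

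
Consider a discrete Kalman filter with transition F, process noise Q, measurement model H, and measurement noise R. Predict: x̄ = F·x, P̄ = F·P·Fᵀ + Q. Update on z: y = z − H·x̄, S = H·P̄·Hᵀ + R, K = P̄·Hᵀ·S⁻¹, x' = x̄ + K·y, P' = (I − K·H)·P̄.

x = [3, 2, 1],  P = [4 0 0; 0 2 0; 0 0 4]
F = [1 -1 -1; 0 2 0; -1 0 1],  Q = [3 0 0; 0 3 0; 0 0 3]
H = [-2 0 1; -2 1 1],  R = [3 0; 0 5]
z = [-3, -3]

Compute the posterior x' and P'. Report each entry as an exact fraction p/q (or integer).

x̄ = F·x = [0, 4, -2]
P̄ = F·P·Fᵀ + Q = [13 -4 -8; -4 11 0; -8 0 11]
y = z − H·x̄ = [-1, -5]
S = H·P̄·Hᵀ + R = [98 103; 103 127]
K = P̄·Hᵀ·S⁻¹ = [-404/1837 -222/1837; -941/1837 1038/1837; 648/1837 -135/1837]
x' = x̄ + K·y = [1514/1837, 3099/1837, -3647/1837]
P' = (I − K·H)·P̄ = [1709/1837 102/1837 2206/1837; 102/1837 8013/1837 -2619/1837; 2206/1837 -2619/1837 6356/1837]

x' = [1514/1837, 3099/1837, -3647/1837]
P' = [1709/1837 102/1837 2206/1837; 102/1837 8013/1837 -2619/1837; 2206/1837 -2619/1837 6356/1837]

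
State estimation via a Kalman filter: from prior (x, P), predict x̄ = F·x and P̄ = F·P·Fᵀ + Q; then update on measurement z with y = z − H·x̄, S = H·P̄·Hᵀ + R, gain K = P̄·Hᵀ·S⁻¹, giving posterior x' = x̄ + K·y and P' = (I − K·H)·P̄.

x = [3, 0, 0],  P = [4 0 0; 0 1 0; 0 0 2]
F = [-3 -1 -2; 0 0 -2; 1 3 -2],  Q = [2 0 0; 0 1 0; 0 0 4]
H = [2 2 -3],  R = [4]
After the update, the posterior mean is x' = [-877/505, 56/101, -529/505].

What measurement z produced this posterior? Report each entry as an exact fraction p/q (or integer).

x̄ = F·x = [-9, 0, 3]
P̄ = F·P·Fᵀ + Q = [47 8 -7; 8 9 8; -7 8 25]
S = H·P̄·Hᵀ + R = [505]
K = P̄·Hᵀ·S⁻¹ = [131/505; 2/101; -73/505]
x' − x̄ = [3668/505, 56/101, -2044/505] = K·y
y = (KᵀK)⁻¹·Kᵀ·(x' − x̄) = [28]
z = y + H·x̄ = [28] + [-27] = [1]

z = [1]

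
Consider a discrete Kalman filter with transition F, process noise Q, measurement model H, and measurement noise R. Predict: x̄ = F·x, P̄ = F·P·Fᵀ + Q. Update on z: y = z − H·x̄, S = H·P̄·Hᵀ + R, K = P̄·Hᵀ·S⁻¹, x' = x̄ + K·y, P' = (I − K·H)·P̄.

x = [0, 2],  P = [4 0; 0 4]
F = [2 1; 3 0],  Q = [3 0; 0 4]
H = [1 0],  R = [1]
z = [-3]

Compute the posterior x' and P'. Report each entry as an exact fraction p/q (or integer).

x' = [-67/24, -5]
P' = [23/24 1; 1 16]

x̄ = F·x = [2, 0]
P̄ = F·P·Fᵀ + Q = [23 24; 24 40]
y = z − H·x̄ = [-5]
S = H·P̄·Hᵀ + R = [24]
K = P̄·Hᵀ·S⁻¹ = [23/24; 1]
x' = x̄ + K·y = [-67/24, -5]
P' = (I − K·H)·P̄ = [23/24 1; 1 16]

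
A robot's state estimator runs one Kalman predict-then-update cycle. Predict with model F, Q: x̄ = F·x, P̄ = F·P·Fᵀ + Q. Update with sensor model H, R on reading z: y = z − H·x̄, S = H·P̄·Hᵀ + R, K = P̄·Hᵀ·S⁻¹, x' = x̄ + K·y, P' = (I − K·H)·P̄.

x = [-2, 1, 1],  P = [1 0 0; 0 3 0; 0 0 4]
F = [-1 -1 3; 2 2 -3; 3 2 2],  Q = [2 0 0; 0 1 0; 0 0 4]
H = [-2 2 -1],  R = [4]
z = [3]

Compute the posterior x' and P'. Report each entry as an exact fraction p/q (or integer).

x̄ = F·x = [4, -5, -2]
P̄ = F·P·Fᵀ + Q = [42 -44 15; -44 53 -6; 15 -6 41]
y = z − H·x̄ = [19]
S = H·P̄·Hᵀ + R = [861]
K = P̄·Hᵀ·S⁻¹ = [-187/861; 200/861; -83/861]
x' = x̄ + K·y = [-109/861, -505/861, -3299/861]
P' = (I − K·H)·P̄ = [1193/861 -484/861 -2606/861; -484/861 5633/861 11434/861; -2606/861 11434/861 28412/861]

x' = [-109/861, -505/861, -3299/861]
P' = [1193/861 -484/861 -2606/861; -484/861 5633/861 11434/861; -2606/861 11434/861 28412/861]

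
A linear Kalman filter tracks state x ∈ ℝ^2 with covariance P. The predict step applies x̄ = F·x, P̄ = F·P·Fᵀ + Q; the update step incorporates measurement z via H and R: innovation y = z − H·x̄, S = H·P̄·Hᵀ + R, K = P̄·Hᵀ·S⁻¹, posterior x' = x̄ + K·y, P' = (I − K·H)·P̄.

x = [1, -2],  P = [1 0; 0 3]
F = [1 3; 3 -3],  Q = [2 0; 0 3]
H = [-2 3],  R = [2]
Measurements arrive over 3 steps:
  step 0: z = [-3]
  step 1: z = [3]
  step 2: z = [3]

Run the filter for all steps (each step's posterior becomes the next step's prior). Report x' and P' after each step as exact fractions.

step 0: x̄ = F·x = [-5, 9]
step 0: P̄ = F·P·Fᵀ + Q = [30 -24; -24 39]
step 0: y = z − H·x̄ = [-40]
step 0: S = H·P̄·Hᵀ + R = [761]
step 0: K = P̄·Hᵀ·S⁻¹ = [-132/761; 165/761]
step 0: x' = x̄ + K·y = [1475/761, 249/761]
step 0: P' = (I − K·H)·P̄ = [5406/761 3516/761; 3516/761 2454/761]
step 1: x̄ = F·x = [2222/761, 3678/761]
step 1: P̄ = F·P·Fᵀ + Q = [50110/761 15228/761; 15228/761 9735/761]
step 1: y = z − H·x̄ = [-4307/761]
step 1: S = H·P̄·Hᵀ + R = [106841/761]
step 1: K = P̄·Hᵀ·S⁻¹ = [-54536/106841; -1251/106841]
step 1: x' = x̄ + K·y = [620614/106841, 523455/106841]
step 1: P' = (I − K·H)·P̄ = [3126974/106841 2048292/106841; 2048292/106841 1364694/106841]
step 2: x̄ = F·x = [312997/15263, 291477/106841]
step 2: P̄ = F·P·Fᵀ + Q = [3987522/15263 1341204/15263; 1341204/15263 3876279/106841]
step 2: y = z − H·x̄ = [3828050/106841]
step 2: S = H·P̄·Hᵀ + R = [34089673/106841]
step 2: K = P̄·Hᵀ·S⁻¹ = [-27660024/34089673; -7148019/34089673]
step 2: x' = x̄ + K·y = [-291968413/34089673, -163107969/34089673]
step 2: P' = (I − K·H)·P̄ = [1745175726/34089673 1145010468/34089673; 1145010468/34089673 758574966/34089673]

step 0: x' = [1475/761, 249/761], P' = [5406/761 3516/761; 3516/761 2454/761]
step 1: x' = [620614/106841, 523455/106841], P' = [3126974/106841 2048292/106841; 2048292/106841 1364694/106841]
step 2: x' = [-291968413/34089673, -163107969/34089673], P' = [1745175726/34089673 1145010468/34089673; 1145010468/34089673 758574966/34089673]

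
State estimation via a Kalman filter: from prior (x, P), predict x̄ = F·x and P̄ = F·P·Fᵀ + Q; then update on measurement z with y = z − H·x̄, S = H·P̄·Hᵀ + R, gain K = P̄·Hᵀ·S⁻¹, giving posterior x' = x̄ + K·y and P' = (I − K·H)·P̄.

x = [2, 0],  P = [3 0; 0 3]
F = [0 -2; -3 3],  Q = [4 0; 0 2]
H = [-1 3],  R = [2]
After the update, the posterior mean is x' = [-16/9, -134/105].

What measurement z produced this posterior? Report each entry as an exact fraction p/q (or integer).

x̄ = F·x = [0, -6]
P̄ = F·P·Fᵀ + Q = [16 -18; -18 56]
S = H·P̄·Hᵀ + R = [630]
K = P̄·Hᵀ·S⁻¹ = [-1/9; 31/105]
x' − x̄ = [-16/9, 496/105] = K·y
y = (KᵀK)⁻¹·Kᵀ·(x' − x̄) = [16]
z = y + H·x̄ = [16] + [-18] = [-2]

z = [-2]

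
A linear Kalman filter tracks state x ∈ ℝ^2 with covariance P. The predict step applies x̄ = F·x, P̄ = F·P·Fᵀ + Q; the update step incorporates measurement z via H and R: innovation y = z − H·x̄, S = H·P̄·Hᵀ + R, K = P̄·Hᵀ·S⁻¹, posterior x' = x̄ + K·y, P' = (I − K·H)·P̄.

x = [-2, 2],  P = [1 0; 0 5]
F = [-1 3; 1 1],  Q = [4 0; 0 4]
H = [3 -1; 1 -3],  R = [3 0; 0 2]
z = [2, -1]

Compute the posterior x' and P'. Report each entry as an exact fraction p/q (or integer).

x̄ = F·x = [8, 0]
P̄ = F·P·Fᵀ + Q = [50 14; 14 10]
y = z − H·x̄ = [-22, -9]
S = H·P̄·Hᵀ + R = [379 40; 40 58]
K = P̄·Hᵀ·S⁻¹ = [88/237 -28/237; 416/3397 -1224/3397]
x' = x̄ + K·y = [212/237, 1864/3397]
P' = (I − K·H)·P̄ = [106/237 18/79; 18/79 1074/3397]

x' = [212/237, 1864/3397]
P' = [106/237 18/79; 18/79 1074/3397]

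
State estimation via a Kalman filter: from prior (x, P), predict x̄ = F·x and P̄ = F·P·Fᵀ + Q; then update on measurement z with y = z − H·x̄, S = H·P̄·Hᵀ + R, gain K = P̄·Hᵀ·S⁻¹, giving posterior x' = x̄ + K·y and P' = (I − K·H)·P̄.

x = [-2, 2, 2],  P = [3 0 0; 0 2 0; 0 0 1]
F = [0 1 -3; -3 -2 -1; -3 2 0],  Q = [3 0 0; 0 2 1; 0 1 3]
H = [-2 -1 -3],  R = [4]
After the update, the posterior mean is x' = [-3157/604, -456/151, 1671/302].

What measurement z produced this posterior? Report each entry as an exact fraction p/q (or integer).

x̄ = F·x = [-4, 0, 10]
P̄ = F·P·Fᵀ + Q = [14 -1 4; -1 38 20; 4 20 38]
S = H·P̄·Hᵀ + R = [604]
K = P̄·Hᵀ·S⁻¹ = [-39/604; -24/151; -71/302]
x' − x̄ = [-741/604, -456/151, -1349/302] = K·y
y = (KᵀK)⁻¹·Kᵀ·(x' − x̄) = [19]
z = y + H·x̄ = [19] + [-22] = [-3]

z = [-3]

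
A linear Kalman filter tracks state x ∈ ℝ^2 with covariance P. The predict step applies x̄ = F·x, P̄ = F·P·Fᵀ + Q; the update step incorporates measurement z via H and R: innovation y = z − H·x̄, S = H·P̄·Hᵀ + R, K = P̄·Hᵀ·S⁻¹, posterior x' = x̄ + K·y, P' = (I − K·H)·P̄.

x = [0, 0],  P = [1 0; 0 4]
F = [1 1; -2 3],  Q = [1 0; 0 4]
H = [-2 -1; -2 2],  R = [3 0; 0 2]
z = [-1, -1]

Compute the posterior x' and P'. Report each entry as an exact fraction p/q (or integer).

x̄ = F·x = [0, 0]
P̄ = F·P·Fᵀ + Q = [6 10; 10 44]
y = z − H·x̄ = [-1, -1]
S = H·P̄·Hᵀ + R = [111 -84; -84 122]
K = P̄·Hᵀ·S⁻¹ = [-1006/3243 -160/1081; -1048/3243 362/1081]
x' = x̄ + K·y = [1486/3243, -38/3243]
P' = (I − K·H)·P̄ = [1166/3243 686/3243; 686/3243 1772/3243]

x' = [1486/3243, -38/3243]
P' = [1166/3243 686/3243; 686/3243 1772/3243]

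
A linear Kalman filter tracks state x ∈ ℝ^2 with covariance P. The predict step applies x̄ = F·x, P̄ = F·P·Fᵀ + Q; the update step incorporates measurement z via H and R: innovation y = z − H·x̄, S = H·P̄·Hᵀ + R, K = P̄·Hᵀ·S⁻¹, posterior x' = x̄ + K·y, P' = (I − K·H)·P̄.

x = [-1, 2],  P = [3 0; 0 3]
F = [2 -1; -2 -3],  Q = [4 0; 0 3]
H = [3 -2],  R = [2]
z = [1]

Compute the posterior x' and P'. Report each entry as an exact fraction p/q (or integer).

x' = [-1193/377, -1973/377]
P' = [3194/377 4728/377; 4728/377 7185/377]

x̄ = F·x = [-4, -4]
P̄ = F·P·Fᵀ + Q = [19 -3; -3 42]
y = z − H·x̄ = [5]
S = H·P̄·Hᵀ + R = [377]
K = P̄·Hᵀ·S⁻¹ = [63/377; -93/377]
x' = x̄ + K·y = [-1193/377, -1973/377]
P' = (I − K·H)·P̄ = [3194/377 4728/377; 4728/377 7185/377]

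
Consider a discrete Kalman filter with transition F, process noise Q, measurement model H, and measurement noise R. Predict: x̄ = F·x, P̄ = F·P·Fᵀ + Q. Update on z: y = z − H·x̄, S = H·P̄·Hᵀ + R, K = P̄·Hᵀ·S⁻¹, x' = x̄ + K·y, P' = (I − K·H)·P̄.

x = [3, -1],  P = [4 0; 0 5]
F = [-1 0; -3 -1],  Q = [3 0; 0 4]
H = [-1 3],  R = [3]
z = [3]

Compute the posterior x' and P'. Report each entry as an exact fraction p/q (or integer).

x' = [-333/343, 208/343]
P' = [1560/343 549/343; 549/343 306/343]

x̄ = F·x = [-3, -8]
P̄ = F·P·Fᵀ + Q = [7 12; 12 45]
y = z − H·x̄ = [24]
S = H·P̄·Hᵀ + R = [343]
K = P̄·Hᵀ·S⁻¹ = [29/343; 123/343]
x' = x̄ + K·y = [-333/343, 208/343]
P' = (I − K·H)·P̄ = [1560/343 549/343; 549/343 306/343]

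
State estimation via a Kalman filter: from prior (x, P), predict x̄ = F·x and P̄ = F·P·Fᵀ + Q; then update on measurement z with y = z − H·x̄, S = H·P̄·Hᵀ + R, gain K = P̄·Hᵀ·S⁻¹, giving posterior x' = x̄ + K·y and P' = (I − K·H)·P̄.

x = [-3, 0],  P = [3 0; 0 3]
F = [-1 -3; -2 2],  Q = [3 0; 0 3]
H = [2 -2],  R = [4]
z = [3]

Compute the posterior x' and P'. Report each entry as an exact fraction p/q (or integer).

x' = [183/34, 669/170]
P' = [156/17 147/17; 147/17 774/85]

x̄ = F·x = [3, 6]
P̄ = F·P·Fᵀ + Q = [33 -12; -12 27]
y = z − H·x̄ = [9]
S = H·P̄·Hᵀ + R = [340]
K = P̄·Hᵀ·S⁻¹ = [9/34; -39/170]
x' = x̄ + K·y = [183/34, 669/170]
P' = (I − K·H)·P̄ = [156/17 147/17; 147/17 774/85]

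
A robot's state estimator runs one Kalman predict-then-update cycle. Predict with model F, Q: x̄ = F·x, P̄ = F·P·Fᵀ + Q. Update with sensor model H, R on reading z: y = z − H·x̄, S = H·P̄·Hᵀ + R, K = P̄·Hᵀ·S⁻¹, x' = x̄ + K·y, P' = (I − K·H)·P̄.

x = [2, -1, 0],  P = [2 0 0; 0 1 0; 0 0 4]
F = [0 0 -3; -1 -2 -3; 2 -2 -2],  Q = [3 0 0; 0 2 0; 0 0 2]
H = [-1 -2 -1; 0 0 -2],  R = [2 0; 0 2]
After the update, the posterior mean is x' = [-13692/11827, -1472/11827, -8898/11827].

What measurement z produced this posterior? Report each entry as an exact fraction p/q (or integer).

x̄ = F·x = [0, 0, 6]
P̄ = F·P·Fᵀ + Q = [39 36 24; 36 44 24; 24 24 30]
S = H·P̄·Hᵀ + R = [535 204; 204 122]
K = P̄·Hᵀ·S⁻¹ = [-3339/11827 930/11827; -4132/11827 2256/11827; -102/11827 -5646/11827]
x' − x̄ = [-13692/11827, -1472/11827, -79860/11827] = K·y
y = (KᵀK)⁻¹·Kᵀ·(x' − x̄) = [8, 14]
z = y + H·x̄ = [8, 14] + [-6, -12] = [2, 2]

z = [2, 2]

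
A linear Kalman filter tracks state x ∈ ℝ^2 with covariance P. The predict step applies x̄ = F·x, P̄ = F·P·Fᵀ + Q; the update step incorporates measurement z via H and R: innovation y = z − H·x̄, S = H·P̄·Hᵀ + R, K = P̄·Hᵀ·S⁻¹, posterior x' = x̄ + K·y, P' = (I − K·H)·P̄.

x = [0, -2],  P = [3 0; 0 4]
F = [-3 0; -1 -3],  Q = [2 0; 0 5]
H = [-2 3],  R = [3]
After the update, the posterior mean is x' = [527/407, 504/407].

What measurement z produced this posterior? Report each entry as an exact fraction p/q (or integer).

x̄ = F·x = [0, 6]
P̄ = F·P·Fᵀ + Q = [29 9; 9 44]
S = H·P̄·Hᵀ + R = [407]
K = P̄·Hᵀ·S⁻¹ = [-31/407; 114/407]
x' − x̄ = [527/407, -1938/407] = K·y
y = (KᵀK)⁻¹·Kᵀ·(x' − x̄) = [-17]
z = y + H·x̄ = [-17] + [18] = [1]

z = [1]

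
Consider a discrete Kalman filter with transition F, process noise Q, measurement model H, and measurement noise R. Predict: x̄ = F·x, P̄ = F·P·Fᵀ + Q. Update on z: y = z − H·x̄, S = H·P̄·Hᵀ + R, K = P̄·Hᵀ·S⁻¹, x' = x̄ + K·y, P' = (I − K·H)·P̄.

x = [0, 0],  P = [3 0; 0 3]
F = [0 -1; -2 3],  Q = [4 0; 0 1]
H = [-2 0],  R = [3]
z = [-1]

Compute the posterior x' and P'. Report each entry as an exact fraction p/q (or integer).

x' = [14/31, -18/31]
P' = [21/31 -27/31; -27/31 916/31]

x̄ = F·x = [0, 0]
P̄ = F·P·Fᵀ + Q = [7 -9; -9 40]
y = z − H·x̄ = [-1]
S = H·P̄·Hᵀ + R = [31]
K = P̄·Hᵀ·S⁻¹ = [-14/31; 18/31]
x' = x̄ + K·y = [14/31, -18/31]
P' = (I − K·H)·P̄ = [21/31 -27/31; -27/31 916/31]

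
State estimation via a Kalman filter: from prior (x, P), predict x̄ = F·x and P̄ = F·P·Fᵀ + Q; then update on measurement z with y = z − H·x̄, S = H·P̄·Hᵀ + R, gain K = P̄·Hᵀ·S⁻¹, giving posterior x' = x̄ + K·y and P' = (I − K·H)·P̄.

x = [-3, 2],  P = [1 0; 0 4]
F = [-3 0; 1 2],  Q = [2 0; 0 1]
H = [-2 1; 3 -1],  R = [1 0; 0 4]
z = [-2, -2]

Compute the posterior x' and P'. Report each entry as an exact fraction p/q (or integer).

x' = [217/208, 19/16]
P' = [989/624 53/16; 53/16 123/16]

x̄ = F·x = [9, 1]
P̄ = F·P·Fᵀ + Q = [11 -3; -3 18]
y = z − H·x̄ = [15, -28]
S = H·P̄·Hᵀ + R = [75 -99; -99 139]
K = P̄·Hᵀ·S⁻¹ = [89/624 75/208; 17/16 9/16]
x' = x̄ + K·y = [217/208, 19/16]
P' = (I − K·H)·P̄ = [989/624 53/16; 53/16 123/16]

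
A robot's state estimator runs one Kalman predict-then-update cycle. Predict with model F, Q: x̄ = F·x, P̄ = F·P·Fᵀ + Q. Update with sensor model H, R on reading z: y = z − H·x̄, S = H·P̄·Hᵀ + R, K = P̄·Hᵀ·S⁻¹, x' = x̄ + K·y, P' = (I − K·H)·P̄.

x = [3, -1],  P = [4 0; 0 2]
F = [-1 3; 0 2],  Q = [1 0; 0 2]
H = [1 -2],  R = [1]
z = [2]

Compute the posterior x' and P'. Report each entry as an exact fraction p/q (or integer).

x̄ = F·x = [-6, -2]
P̄ = F·P·Fᵀ + Q = [23 12; 12 10]
y = z − H·x̄ = [4]
S = H·P̄·Hᵀ + R = [16]
K = P̄·Hᵀ·S⁻¹ = [-1/16; -1/2]
x' = x̄ + K·y = [-25/4, -4]
P' = (I − K·H)·P̄ = [367/16 23/2; 23/2 6]

x' = [-25/4, -4]
P' = [367/16 23/2; 23/2 6]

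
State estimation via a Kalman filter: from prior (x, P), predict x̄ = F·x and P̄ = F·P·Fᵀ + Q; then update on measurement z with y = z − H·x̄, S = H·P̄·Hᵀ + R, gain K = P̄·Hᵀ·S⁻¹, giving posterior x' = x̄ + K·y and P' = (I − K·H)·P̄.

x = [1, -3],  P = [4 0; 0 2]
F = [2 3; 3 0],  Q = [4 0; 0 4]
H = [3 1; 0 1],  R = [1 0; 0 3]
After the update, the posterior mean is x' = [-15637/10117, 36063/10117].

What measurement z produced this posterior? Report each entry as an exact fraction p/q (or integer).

z = [-1, 3]

x̄ = F·x = [-7, 3]
P̄ = F·P·Fᵀ + Q = [38 24; 24 40]
S = H·P̄·Hᵀ + R = [527 112; 112 43]
K = P̄·Hᵀ·S⁻¹ = [3246/10117 -2808/10117; 336/10117 8536/10117]
x' − x̄ = [55182/10117, 5712/10117] = K·y
y = (KᵀK)⁻¹·Kᵀ·(x' − x̄) = [17, 0]
z = y + H·x̄ = [17, 0] + [-18, 3] = [-1, 3]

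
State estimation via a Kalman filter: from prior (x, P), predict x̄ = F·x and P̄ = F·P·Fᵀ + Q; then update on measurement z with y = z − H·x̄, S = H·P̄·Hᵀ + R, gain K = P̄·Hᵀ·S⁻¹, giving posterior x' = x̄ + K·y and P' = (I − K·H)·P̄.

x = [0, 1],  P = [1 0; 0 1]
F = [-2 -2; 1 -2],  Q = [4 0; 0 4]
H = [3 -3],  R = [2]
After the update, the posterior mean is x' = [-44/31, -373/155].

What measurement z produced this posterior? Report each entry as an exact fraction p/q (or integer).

x̄ = F·x = [-2, -2]
P̄ = F·P·Fᵀ + Q = [12 2; 2 9]
S = H·P̄·Hᵀ + R = [155]
K = P̄·Hᵀ·S⁻¹ = [6/31; -21/155]
x' − x̄ = [18/31, -63/155] = K·y
y = (KᵀK)⁻¹·Kᵀ·(x' − x̄) = [3]
z = y + H·x̄ = [3] + [0] = [3]

z = [3]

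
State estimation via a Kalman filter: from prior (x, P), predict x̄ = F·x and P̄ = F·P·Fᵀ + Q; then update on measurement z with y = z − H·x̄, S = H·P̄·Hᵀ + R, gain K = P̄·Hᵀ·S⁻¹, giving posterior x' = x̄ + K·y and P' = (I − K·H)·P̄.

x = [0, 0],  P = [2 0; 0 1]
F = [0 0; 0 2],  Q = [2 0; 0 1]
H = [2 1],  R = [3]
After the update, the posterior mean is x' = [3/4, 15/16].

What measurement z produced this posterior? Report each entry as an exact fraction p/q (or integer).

x̄ = F·x = [0, 0]
P̄ = F·P·Fᵀ + Q = [2 0; 0 5]
S = H·P̄·Hᵀ + R = [16]
K = P̄·Hᵀ·S⁻¹ = [1/4; 5/16]
x' − x̄ = [3/4, 15/16] = K·y
y = (KᵀK)⁻¹·Kᵀ·(x' − x̄) = [3]
z = y + H·x̄ = [3] + [0] = [3]

z = [3]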